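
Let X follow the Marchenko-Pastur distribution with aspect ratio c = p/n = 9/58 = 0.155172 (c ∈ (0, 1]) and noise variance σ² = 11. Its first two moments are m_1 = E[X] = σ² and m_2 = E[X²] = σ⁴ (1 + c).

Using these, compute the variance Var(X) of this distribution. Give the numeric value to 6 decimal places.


m_1 = E[X] = σ² = 11, so m_1² = 121.
m_2 = E[X²] = σ⁴ (1 + c) = 121 · (1 + 0.155172) = 121 · 1.155172 = 139.775862.
(Note m_2 − m_1² simplifies to c · σ⁴ = 0.155172 · 121.)

Var(X) = m_2 − m_1² = 139.775862 − 121 = 18.775862.


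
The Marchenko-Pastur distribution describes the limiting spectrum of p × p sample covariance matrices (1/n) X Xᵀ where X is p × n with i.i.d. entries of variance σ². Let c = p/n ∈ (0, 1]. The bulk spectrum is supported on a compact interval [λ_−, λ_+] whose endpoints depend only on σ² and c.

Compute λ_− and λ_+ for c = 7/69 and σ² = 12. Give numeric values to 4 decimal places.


c = 7/69 = 0.101449; √c = 0.318511.
λ_− = σ² (1 − √c)² = 12 · (1 − 0.318511)² = 12 · (0.681489)² = 5.573127.
λ_+ = σ² (1 + √c)² = 12 · (1 + 0.318511)² = 12 · (1.318511)² = 20.861656.

Rounded to 4 decimal places: λ_− ≈ 5.5731, λ_+ ≈ 20.8617.


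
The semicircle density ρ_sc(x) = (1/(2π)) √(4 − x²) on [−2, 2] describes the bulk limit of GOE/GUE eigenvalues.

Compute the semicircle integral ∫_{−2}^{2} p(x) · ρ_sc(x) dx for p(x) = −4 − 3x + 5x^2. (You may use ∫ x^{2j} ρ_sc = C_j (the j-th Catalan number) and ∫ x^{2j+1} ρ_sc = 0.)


Write p(x) = Σ a_i x^i, split into monomials and integrate each against ρ_sc separately.
Using ∫ x^{2j} ρ_sc = C_j = (1/(j+1)) C(2j, j) (Catalan numbers) and ∫ x^{2j+1} ρ_sc = 0 (odd monomials vanish by symmetry):
  i = 0 (even): a_0 · C_{0} = -4 · 1 = -4
  i = 1 (odd): ∫ x^1 ρ_sc = 0 (vanishes)
  i = 2 (even): a_2 · C_{1} = 5 · 1 = 5

Summing the contributions: ∫_{−2}^{2} p(x) ρ_sc(x) dx = (-4) + 5 = 1.


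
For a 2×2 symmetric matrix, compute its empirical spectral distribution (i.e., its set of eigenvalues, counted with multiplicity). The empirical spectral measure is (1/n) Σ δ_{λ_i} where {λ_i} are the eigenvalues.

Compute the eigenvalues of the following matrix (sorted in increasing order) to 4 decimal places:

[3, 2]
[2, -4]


Since M is real symmetric, both eigenvalues are real; they are the roots of det(λI − M) = λ² − (tr M) λ + det M.
tr M = 3 + (-4) = -1.
det M = 3·(-4) − 2² = -12 − 4 = -16.
Characteristic polynomial: λ² + λ − 16 = 0.
Discriminant Δ = (tr M)² − 4·det M = 1 − (-64) = 65; √Δ = 8.062258.
λ = (tr M ± √Δ)/2 = (-1 ± 8.062258)/2, giving (tr M − √Δ)/2 = -4.5311 and (tr M + √Δ)/2 = 3.5311.

Eigenvalues sorted in increasing order: [-4.5311, 3.5311].


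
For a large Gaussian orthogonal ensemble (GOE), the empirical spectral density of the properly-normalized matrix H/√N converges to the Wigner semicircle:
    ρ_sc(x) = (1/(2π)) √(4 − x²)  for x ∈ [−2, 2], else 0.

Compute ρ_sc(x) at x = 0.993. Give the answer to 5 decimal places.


ρ_sc(x) = (1/(2π)) √(4 − x²). With x = 0.993:
  4 − x² = 4 − (0.993)² = 4 − 0.986049 = 3.013951.
  √(4 − x²) = 1.736073.
  1/(2π) = 0.159155.
  ρ_sc(0.993) = 0.159155 · 1.736073 = 0.276305.

Rounded to 5 decimal places: ρ_sc(0.993) ≈ 0.27630.


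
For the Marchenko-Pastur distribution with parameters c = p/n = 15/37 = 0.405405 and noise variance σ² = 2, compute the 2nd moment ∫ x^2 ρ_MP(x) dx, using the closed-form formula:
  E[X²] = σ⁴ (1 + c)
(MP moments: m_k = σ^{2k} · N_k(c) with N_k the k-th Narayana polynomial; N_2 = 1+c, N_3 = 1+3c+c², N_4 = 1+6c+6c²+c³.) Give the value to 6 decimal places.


E[X²] = σ⁴ (1 + c) (second MP moment). With σ² = 2 (so σ⁴ = 4) and c = 15/37 = 0.405405: E[X²] = 4 · (1 + 0.405405) = 4 · 1.405405.

So E[X^2] = 5.621622.


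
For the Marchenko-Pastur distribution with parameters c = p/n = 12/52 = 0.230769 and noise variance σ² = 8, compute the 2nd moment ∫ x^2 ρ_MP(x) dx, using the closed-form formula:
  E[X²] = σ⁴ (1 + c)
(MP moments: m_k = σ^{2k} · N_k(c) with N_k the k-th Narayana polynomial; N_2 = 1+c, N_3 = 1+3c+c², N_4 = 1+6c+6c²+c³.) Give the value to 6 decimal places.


E[X²] = σ⁴ (1 + c) (second MP moment). With σ² = 8 (so σ⁴ = 64) and c = 12/52 = 0.230769: E[X²] = 64 · (1 + 0.230769) = 64 · 1.230769.

So E[X^2] = 78.769231.


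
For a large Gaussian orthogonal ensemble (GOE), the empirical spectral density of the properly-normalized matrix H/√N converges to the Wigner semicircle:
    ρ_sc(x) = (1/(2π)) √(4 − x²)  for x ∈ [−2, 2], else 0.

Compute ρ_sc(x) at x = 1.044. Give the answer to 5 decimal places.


ρ_sc(x) = (1/(2π)) √(4 − x²). With x = 1.044:
  4 − x² = 4 − (1.044)² = 4 − 1.089936 = 2.910064.
  √(4 − x²) = 1.705891.
  1/(2π) = 0.159155.
  ρ_sc(1.044) = 0.159155 · 1.705891 = 0.271501.

Rounded to 5 decimal places: ρ_sc(1.044) ≈ 0.27150.


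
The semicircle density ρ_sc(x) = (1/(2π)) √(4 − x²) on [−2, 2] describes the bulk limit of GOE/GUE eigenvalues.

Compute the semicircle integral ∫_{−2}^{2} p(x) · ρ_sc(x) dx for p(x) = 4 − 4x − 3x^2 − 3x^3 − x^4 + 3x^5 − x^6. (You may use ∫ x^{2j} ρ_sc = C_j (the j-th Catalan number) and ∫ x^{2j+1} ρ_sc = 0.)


Write p(x) = Σ a_i x^i, split into monomials and integrate each against ρ_sc separately.
Using ∫ x^{2j} ρ_sc = C_j = (1/(j+1)) C(2j, j) (Catalan numbers) and ∫ x^{2j+1} ρ_sc = 0 (odd monomials vanish by symmetry):
  i = 0 (even): a_0 · C_{0} = 4 · 1 = 4
  i = 1 (odd): ∫ x^1 ρ_sc = 0 (vanishes)
  i = 2 (even): a_2 · C_{1} = -3 · 1 = -3
  i = 3 (odd): ∫ x^3 ρ_sc = 0 (vanishes)
  i = 4 (even): a_4 · C_{2} = -1 · 2 = -2
  i = 5 (odd): ∫ x^5 ρ_sc = 0 (vanishes)
  i = 6 (even): a_6 · C_{3} = -1 · 5 = -5

Summing the contributions: ∫_{−2}^{2} p(x) ρ_sc(x) dx = 4 + (-3) + (-2) + (-5) = -6.


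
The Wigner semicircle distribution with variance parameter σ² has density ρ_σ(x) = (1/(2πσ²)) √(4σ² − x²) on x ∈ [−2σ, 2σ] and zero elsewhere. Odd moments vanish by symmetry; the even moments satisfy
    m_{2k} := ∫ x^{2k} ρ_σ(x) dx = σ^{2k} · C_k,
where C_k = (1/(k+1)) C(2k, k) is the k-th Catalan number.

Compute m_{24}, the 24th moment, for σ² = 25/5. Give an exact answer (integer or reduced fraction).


By the scaled semicircle moment identity, m_{2k} = σ^{2k} · C_k with k = 12.
C_12 = (1/(k+1)) · C(2k, k) = (1/13) · C(24, 12) = (1/13) · 2704156 = 208012.
σ^{2k} = (σ²)^k = (25/5)^12 = 244140625.

Therefore m_{24} = σ^{24} · C_12 = 244140625 · 208012 = 50784179687500.


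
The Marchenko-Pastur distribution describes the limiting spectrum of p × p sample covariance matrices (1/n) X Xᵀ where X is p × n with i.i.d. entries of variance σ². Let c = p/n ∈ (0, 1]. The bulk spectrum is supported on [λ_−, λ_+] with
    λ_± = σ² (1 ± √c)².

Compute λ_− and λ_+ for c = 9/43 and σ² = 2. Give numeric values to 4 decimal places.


c = 9/43 = 0.209302; √c = 0.457496.
λ_− = σ² (1 − √c)² = 2 · (1 − 0.457496)² = 2 · (0.542504)² = 0.588622.
λ_+ = σ² (1 + √c)² = 2 · (1 + 0.457496)² = 2 · (1.457496)² = 4.248587.

Rounded to 4 decimal places: λ_− ≈ 0.5886, λ_+ ≈ 4.2486.


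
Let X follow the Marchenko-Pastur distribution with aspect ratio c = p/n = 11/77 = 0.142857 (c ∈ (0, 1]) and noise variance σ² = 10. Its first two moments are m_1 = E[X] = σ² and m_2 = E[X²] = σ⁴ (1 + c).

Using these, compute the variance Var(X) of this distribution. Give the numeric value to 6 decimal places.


m_1 = E[X] = σ² = 10, so m_1² = 100.
m_2 = E[X²] = σ⁴ (1 + c) = 100 · (1 + 0.142857) = 100 · 1.142857 = 114.285714.
(Note m_2 − m_1² simplifies to c · σ⁴ = 0.142857 · 100.)

Var(X) = m_2 − m_1² = 114.285714 − 100 = 14.285714.


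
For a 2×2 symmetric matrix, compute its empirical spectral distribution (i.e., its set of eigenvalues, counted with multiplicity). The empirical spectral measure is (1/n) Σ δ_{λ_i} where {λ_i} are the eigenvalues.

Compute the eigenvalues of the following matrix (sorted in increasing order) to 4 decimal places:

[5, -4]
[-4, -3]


Since M is real symmetric, both eigenvalues are real; they are the roots of det(λI − M) = λ² − (tr M) λ + det M.
tr M = 5 + (-3) = 2.
det M = 5·(-3) − (-4)² = -15 − 16 = -31.
Characteristic polynomial: λ² − 2λ − 31 = 0.
Discriminant Δ = (tr M)² − 4·det M = 4 − (-124) = 128; √Δ = 11.313708.
λ = (tr M ± √Δ)/2 = (2 ± 11.313708)/2, giving (tr M − √Δ)/2 = -4.6569 and (tr M + √Δ)/2 = 6.6569.

Eigenvalues sorted in increasing order: [-4.6569, 6.6569].


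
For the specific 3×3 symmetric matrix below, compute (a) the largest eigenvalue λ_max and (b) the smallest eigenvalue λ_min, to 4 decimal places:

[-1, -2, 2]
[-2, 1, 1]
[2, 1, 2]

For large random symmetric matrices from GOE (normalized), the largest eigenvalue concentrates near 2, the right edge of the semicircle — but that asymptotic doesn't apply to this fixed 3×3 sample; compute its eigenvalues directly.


Since M is real symmetric, all three eigenvalues are real; they are the roots of det(λI − M) = λ³ − (tr M) λ² + s λ − det M, where s is the sum of the principal 2×2 minors.
tr M = -1 + 1 + 2 = 2.
s = ((-1)·1 − (-2)²) + ((-1)·2 − 2²) + (1·2 − 1²) = -5 + (-6) + 1 = -10.
det M (expand along row 1) = (-1)·1 − (-2)·(-6) + 2·(-4) = -21.
Characteristic polynomial: λ³ − 2λ² − 10λ + 21 = 0.
Substitute λ = y + (tr M)/3 = y + 0.666667 to remove the quadratic term: y³ + p·y + q = 0 with p = s − (tr M)²/3 = -11.333333 and q = −2(tr M)³/27 + (tr M)·s/3 − det M = 13.740741.
Three real roots ⇒ use the trigonometric (Viète) form: r = 2√(−p/3) = 3.887301, φ = arccos(3q/(p·r)) = arccos(-0.935676) = 2.780967 rad.
y_k = r·cos(φ/3 − 2πk/3) for k = 0, 1, 2 gives y = 2.333333, 1.525916, -3.859249.
λ_k = y_k + 0.666667 gives λ = 3.0000, 2.1926, -3.1926 (check: the sum is 2.0000 = tr M).

Hence λ_max = 3.0000 and λ_min = -3.1926.


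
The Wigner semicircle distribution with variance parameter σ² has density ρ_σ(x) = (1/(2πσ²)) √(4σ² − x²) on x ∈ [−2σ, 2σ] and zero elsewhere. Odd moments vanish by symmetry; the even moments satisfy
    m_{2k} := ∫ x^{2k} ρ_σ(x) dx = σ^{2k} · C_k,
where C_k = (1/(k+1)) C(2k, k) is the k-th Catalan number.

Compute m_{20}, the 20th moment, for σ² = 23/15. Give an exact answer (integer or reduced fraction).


By the scaled semicircle moment identity, m_{2k} = σ^{2k} · C_k with k = 10.
C_10 = (1/(k+1)) · C(2k, k) = (1/11) · C(20, 10) = (1/11) · 184756 = 16796.
σ^{2k} = (σ²)^k = (23/15)^10 = 41426511213649/576650390625.

Therefore m_{20} = σ^{20} · C_10 = (41426511213649/576650390625) · 16796 = 695799682344448604/576650390625.


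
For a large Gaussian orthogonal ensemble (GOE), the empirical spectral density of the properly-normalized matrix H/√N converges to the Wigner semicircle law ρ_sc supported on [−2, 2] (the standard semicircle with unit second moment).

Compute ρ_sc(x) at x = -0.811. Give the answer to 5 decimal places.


ρ_sc(x) = (1/(2π)) √(4 − x²). With x = -0.811:
  4 − x² = 4 − (-0.811)² = 4 − 0.657721 = 3.342279.
  √(4 − x²) = 1.828190.
  1/(2π) = 0.159155.
  ρ_sc(-0.811) = 0.159155 · 1.828190 = 0.290965.

Rounded to 5 decimal places: ρ_sc(-0.811) ≈ 0.29097.


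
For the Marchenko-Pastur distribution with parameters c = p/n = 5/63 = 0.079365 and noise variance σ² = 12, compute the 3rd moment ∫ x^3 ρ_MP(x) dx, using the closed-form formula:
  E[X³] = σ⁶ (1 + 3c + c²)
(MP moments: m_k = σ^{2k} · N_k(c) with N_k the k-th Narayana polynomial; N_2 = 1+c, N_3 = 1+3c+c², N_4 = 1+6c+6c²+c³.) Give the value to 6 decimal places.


E[X³] = σ⁶ (1 + 3c + c²) (third MP moment). With σ² = 12 (so σ⁶ = 1728) and c = 5/63 = 0.079365: E[X³] = 1728 · (1 + 3·0.079365 + (0.079365)²) = 1728 · 1.244394.

So E[X^3] = 2150.312925.


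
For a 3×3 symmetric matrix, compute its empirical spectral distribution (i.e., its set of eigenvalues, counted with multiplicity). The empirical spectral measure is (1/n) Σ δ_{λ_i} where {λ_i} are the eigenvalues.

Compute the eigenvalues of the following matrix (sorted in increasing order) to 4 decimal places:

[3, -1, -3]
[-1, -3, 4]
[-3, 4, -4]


Since M is real symmetric, all three eigenvalues are real; they are the roots of det(λI − M) = λ³ − (tr M) λ² + s λ − det M, where s is the sum of the principal 2×2 minors.
tr M = 3 + (-3) + (-4) = -4.
s = (3·(-3) − (-1)²) + (3·(-4) − (-3)²) + ((-3)·(-4) − 4²) = -10 + (-21) + (-4) = -35.
det M (expand along row 1) = 3·(-4) − (-1)·16 + (-3)·(-13) = 43.
Characteristic polynomial: λ³ + 4λ² − 35λ − 43 = 0.
Substitute λ = y + (tr M)/3 = y − 1.333333 to remove the quadratic term: y³ + p·y + q = 0 with p = s − (tr M)²/3 = -40.333333 and q = −2(tr M)³/27 + (tr M)·s/3 − det M = 8.407407.
Three real roots ⇒ use the trigonometric (Viète) form: r = 2√(−p/3) = 7.333333, φ = arccos(3q/(p·r)) = arccos(-0.085274) = 1.656174 rad.
y_k = r·cos(φ/3 − 2πk/3) for k = 0, 1, 2 gives y = 6.243945, 0.208673, -6.452618.
λ_k = y_k − 1.333333 gives λ = 4.9106, -1.1247, -7.7860 (check: the sum is -4.0000 = tr M).

Eigenvalues sorted in increasing order: [-7.7860, -1.1247, 4.9106].


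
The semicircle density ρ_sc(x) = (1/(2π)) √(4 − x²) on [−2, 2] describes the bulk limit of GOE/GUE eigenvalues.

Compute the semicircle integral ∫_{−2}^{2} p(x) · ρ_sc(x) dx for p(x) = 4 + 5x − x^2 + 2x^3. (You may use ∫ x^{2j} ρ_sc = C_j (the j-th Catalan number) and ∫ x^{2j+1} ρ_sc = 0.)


Write p(x) = Σ a_i x^i, split into monomials and integrate each against ρ_sc separately.
Using ∫ x^{2j} ρ_sc = C_j = (1/(j+1)) C(2j, j) (Catalan numbers) and ∫ x^{2j+1} ρ_sc = 0 (odd monomials vanish by symmetry):
  i = 0 (even): a_0 · C_{0} = 4 · 1 = 4
  i = 1 (odd): ∫ x^1 ρ_sc = 0 (vanishes)
  i = 2 (even): a_2 · C_{1} = -1 · 1 = -1
  i = 3 (odd): ∫ x^3 ρ_sc = 0 (vanishes)

Summing the contributions: ∫_{−2}^{2} p(x) ρ_sc(x) dx = 4 + (-1) = 3.


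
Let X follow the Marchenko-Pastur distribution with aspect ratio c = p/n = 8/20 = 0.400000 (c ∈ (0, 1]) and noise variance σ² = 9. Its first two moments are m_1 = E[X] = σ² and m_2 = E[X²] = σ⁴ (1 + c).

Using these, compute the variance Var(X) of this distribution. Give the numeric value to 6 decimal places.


m_1 = E[X] = σ² = 9, so m_1² = 81.
m_2 = E[X²] = σ⁴ (1 + c) = 81 · (1 + 0.400000) = 81 · 1.400000 = 113.400000.
(Note m_2 − m_1² simplifies to c · σ⁴ = 0.400000 · 81.)

Var(X) = m_2 − m_1² = 113.400000 − 81 = 32.400000.


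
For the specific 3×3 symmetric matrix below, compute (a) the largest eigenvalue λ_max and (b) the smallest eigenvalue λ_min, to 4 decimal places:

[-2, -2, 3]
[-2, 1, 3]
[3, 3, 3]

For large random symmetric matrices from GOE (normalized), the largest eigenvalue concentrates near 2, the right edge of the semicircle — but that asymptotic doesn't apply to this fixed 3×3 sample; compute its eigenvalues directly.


Since M is real symmetric, all three eigenvalues are real; they are the roots of det(λI − M) = λ³ − (tr M) λ² + s λ − det M, where s is the sum of the principal 2×2 minors.
tr M = -2 + 1 + 3 = 2.
s = ((-2)·1 − (-2)²) + ((-2)·3 − 3²) + (1·3 − 3²) = -6 + (-15) + (-6) = -27.
det M (expand along row 1) = (-2)·(-6) − (-2)·(-15) + 3·(-9) = -45.
Characteristic polynomial: λ³ − 2λ² − 27λ + 45 = 0.
Substitute λ = y + (tr M)/3 = y + 0.666667 to remove the quadratic term: y³ + p·y + q = 0 with p = s − (tr M)²/3 = -28.333333 and q = −2(tr M)³/27 + (tr M)·s/3 − det M = 26.407407.
Three real roots ⇒ use the trigonometric (Viète) form: r = 2√(−p/3) = 6.146363, φ = arccos(3q/(p·r)) = arccos(-0.454916) = 2.043074 rad.
y_k = r·cos(φ/3 − 2πk/3) for k = 0, 1, 2 gives y = 4.775281, 0.963605, -5.738887.
λ_k = y_k + 0.666667 gives λ = 5.4419, 1.6303, -5.0722 (check: the sum is 2.0000 = tr M).

Hence λ_max = 5.4419 and λ_min = -5.0722.


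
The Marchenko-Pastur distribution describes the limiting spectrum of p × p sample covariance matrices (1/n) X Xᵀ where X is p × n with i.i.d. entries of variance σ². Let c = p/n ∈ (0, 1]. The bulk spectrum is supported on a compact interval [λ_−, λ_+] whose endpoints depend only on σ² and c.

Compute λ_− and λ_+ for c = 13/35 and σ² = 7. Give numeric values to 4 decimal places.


c = 13/35 = 0.371429; √c = 0.609449.
λ_− = σ² (1 − √c)² = 7 · (1 − 0.609449)² = 7 · (0.390551)² = 1.067708.
λ_+ = σ² (1 + √c)² = 7 · (1 + 0.609449)² = 7 · (1.609449)² = 18.132292.

Rounded to 4 decimal places: λ_− ≈ 1.0677, λ_+ ≈ 18.1323.


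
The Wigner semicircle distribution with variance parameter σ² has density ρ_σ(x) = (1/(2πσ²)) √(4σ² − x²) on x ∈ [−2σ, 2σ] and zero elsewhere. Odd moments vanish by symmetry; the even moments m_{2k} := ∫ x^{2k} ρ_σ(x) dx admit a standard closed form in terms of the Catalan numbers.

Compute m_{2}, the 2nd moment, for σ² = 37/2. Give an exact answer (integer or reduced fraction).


By the scaled semicircle moment identity, m_{2k} = σ^{2k} · C_k with k = 1.
C_1 = (1/(k+1)) · C(2k, k) = (1/2) · C(2, 1) = (1/2) · 2 = 1.
σ^{2k} = (σ²)^k = (37/2)^1 = 37/2.

Therefore m_{2} = σ^{2} · C_1 = (37/2) · 1 = 37/2.


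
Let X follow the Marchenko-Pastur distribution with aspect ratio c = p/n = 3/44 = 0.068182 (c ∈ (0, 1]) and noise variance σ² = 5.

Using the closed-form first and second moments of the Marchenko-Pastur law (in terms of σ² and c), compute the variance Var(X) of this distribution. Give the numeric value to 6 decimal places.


Recall the MP moments m_1 = E[X] = σ² and m_2 = E[X²] = σ⁴ (1 + c).
m_1 = E[X] = σ² = 5, so m_1² = 25.
m_2 = E[X²] = σ⁴ (1 + c) = 25 · (1 + 0.068182) = 25 · 1.068182 = 26.704545.
(Note m_2 − m_1² simplifies to c · σ⁴ = 0.068182 · 25.)

Var(X) = m_2 − m_1² = 26.704545 − 25 = 1.704545.


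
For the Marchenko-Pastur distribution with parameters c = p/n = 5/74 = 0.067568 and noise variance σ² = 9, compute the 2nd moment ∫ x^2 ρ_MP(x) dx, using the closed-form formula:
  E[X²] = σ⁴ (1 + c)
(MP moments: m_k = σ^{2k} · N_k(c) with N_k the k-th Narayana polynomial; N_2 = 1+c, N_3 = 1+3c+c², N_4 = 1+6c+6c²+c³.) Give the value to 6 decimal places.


E[X²] = σ⁴ (1 + c) (second MP moment). With σ² = 9 (so σ⁴ = 81) and c = 5/74 = 0.067568: E[X²] = 81 · (1 + 0.067568) = 81 · 1.067568.

So E[X^2] = 86.472973.


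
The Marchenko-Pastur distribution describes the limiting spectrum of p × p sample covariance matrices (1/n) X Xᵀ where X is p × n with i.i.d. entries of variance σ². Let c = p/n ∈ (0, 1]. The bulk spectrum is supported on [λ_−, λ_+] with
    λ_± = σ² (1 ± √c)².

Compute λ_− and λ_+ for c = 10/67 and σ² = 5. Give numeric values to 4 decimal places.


c = 10/67 = 0.149254; √c = 0.386334.
λ_− = σ² (1 − √c)² = 5 · (1 − 0.386334)² = 5 · (0.613666)² = 1.882932.
λ_+ = σ² (1 + √c)² = 5 · (1 + 0.386334)² = 5 · (1.386334)² = 9.609606.

Rounded to 4 decimal places: λ_− ≈ 1.8829, λ_+ ≈ 9.6096.


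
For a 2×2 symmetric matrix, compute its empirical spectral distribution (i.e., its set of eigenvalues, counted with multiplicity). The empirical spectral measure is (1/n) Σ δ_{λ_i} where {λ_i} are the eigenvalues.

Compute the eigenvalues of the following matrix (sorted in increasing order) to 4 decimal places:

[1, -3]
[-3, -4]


Since M is real symmetric, both eigenvalues are real; they are the roots of det(λI − M) = λ² − (tr M) λ + det M.
tr M = 1 + (-4) = -3.
det M = 1·(-4) − (-3)² = -4 − 9 = -13.
Characteristic polynomial: λ² + 3λ − 13 = 0.
Discriminant Δ = (tr M)² − 4·det M = 9 − (-52) = 61; √Δ = 7.810250.
λ = (tr M ± √Δ)/2 = (-3 ± 7.810250)/2, giving (tr M − √Δ)/2 = -5.4051 and (tr M + √Δ)/2 = 2.4051.

Eigenvalues sorted in increasing order: [-5.4051, 2.4051].


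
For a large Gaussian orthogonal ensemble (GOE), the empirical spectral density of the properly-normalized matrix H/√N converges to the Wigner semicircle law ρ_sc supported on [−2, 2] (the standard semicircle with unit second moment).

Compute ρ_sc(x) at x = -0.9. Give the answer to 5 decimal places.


ρ_sc(x) = (1/(2π)) √(4 − x²). With x = -0.9:
  4 − x² = 4 − (-0.9)² = 4 − 0.810000 = 3.190000.
  √(4 − x²) = 1.786057.
  1/(2π) = 0.159155.
  ρ_sc(-0.9) = 0.159155 · 1.786057 = 0.284260.

Rounded to 5 decimal places: ρ_sc(-0.9) ≈ 0.28426.


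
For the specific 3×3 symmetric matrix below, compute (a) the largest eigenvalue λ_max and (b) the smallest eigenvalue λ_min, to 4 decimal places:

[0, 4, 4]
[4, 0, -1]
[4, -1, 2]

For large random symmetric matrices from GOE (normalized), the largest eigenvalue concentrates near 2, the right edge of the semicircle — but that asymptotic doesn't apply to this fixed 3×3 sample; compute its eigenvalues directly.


Since M is real symmetric, all three eigenvalues are real; they are the roots of det(λI − M) = λ³ − (tr M) λ² + s λ − det M, where s is the sum of the principal 2×2 minors.
tr M = 0 + 0 + 2 = 2.
s = (0·0 − 4²) + (0·2 − 4²) + (0·2 − (-1)²) = -16 + (-16) + (-1) = -33.
det M (expand along row 1) = 0·(-1) − 4·12 + 4·(-4) = -64.
Characteristic polynomial: λ³ − 2λ² − 33λ + 64 = 0.
Substitute λ = y + (tr M)/3 = y + 0.666667 to remove the quadratic term: y³ + p·y + q = 0 with p = s − (tr M)²/3 = -34.333333 and q = −2(tr M)³/27 + (tr M)·s/3 − det M = 41.407407.
Three real roots ⇒ use the trigonometric (Viète) form: r = 2√(−p/3) = 6.765928, φ = arccos(3q/(p·r)) = arccos(-0.534756) = 2.135016 rad.
y_k = r·cos(φ/3 − 2πk/3) for k = 0, 1, 2 gives y = 5.123641, 1.265001, -6.388642.
λ_k = y_k + 0.666667 gives λ = 5.7903, 1.9317, -5.7220 (check: the sum is 2.0000 = tr M).

Hence λ_max = 5.7903 and λ_min = -5.7220.


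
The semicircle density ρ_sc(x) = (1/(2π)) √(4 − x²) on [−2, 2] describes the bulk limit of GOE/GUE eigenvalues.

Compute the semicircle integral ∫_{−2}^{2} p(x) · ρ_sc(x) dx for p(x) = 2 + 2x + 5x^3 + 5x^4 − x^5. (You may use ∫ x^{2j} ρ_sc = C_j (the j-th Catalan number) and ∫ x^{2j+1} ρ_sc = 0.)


Write p(x) = Σ a_i x^i, split into monomials and integrate each against ρ_sc separately.
Using ∫ x^{2j} ρ_sc = C_j = (1/(j+1)) C(2j, j) (Catalan numbers) and ∫ x^{2j+1} ρ_sc = 0 (odd monomials vanish by symmetry):
  i = 0 (even): a_0 · C_{0} = 2 · 1 = 2
  i = 1 (odd): ∫ x^1 ρ_sc = 0 (vanishes)
  i = 3 (odd): ∫ x^3 ρ_sc = 0 (vanishes)
  i = 4 (even): a_4 · C_{2} = 5 · 2 = 10
  i = 5 (odd): ∫ x^5 ρ_sc = 0 (vanishes)

Summing the contributions: ∫_{−2}^{2} p(x) ρ_sc(x) dx = 2 + 10 = 12.


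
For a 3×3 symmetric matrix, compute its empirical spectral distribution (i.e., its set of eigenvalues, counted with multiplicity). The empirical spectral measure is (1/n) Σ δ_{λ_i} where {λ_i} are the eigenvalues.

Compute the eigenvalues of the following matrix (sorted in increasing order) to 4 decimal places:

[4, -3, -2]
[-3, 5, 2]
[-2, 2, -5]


Since M is real symmetric, all three eigenvalues are real; they are the roots of det(λI − M) = λ³ − (tr M) λ² + s λ − det M, where s is the sum of the principal 2×2 minors.
tr M = 4 + 5 + (-5) = 4.
s = (4·5 − (-3)²) + (4·(-5) − (-2)²) + (5·(-5) − 2²) = 11 + (-24) + (-29) = -42.
det M (expand along row 1) = 4·(-29) − (-3)·19 + (-2)·4 = -67.
Characteristic polynomial: λ³ − 4λ² − 42λ + 67 = 0.
Substitute λ = y + (tr M)/3 = y + 1.333333 to remove the quadratic term: y³ + p·y + q = 0 with p = s − (tr M)²/3 = -47.333333 and q = −2(tr M)³/27 + (tr M)·s/3 − det M = 6.259259.
Three real roots ⇒ use the trigonometric (Viète) form: r = 2√(−p/3) = 7.944250, φ = arccos(3q/(p·r)) = arccos(-0.049937) = 1.620754 rad.
y_k = r·cos(φ/3 − 2πk/3) for k = 0, 1, 2 gives y = 6.812825, 0.132287, -6.945112.
λ_k = y_k + 1.333333 gives λ = 8.1462, 1.4656, -5.6118 (check: the sum is 4.0000 = tr M).

Eigenvalues sorted in increasing order: [-5.6118, 1.4656, 8.1462].


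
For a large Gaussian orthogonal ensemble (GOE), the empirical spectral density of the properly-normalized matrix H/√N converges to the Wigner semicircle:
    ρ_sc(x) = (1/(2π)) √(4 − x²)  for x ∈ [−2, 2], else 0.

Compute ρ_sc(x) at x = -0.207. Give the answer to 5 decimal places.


ρ_sc(x) = (1/(2π)) √(4 − x²). With x = -0.207:
  4 − x² = 4 − (-0.207)² = 4 − 0.042849 = 3.957151.
  √(4 − x²) = 1.989259.
  1/(2π) = 0.159155.
  ρ_sc(-0.207) = 0.159155 · 1.989259 = 0.316600.

Rounded to 5 decimal places: ρ_sc(-0.207) ≈ 0.31660.


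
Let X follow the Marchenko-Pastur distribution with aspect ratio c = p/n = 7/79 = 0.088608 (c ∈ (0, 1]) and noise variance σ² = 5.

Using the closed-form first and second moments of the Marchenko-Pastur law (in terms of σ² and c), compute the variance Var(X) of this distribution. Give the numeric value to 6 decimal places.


Recall the MP moments m_1 = E[X] = σ² and m_2 = E[X²] = σ⁴ (1 + c).
m_1 = E[X] = σ² = 5, so m_1² = 25.
m_2 = E[X²] = σ⁴ (1 + c) = 25 · (1 + 0.088608) = 25 · 1.088608 = 27.215190.
(Note m_2 − m_1² simplifies to c · σ⁴ = 0.088608 · 25.)

Var(X) = m_2 − m_1² = 27.215190 − 25 = 2.215190.


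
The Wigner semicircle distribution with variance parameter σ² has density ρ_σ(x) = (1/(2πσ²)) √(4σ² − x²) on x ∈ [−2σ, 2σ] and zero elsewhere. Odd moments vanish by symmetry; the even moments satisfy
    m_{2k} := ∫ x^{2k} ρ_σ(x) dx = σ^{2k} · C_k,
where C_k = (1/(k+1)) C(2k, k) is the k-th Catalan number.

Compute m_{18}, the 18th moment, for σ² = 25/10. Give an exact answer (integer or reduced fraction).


By the scaled semicircle moment identity, m_{2k} = σ^{2k} · C_k with k = 9.
C_9 = (1/(k+1)) · C(2k, k) = (1/10) · C(18, 9) = (1/10) · 48620 = 4862.
σ^{2k} = (σ²)^k = (25/10)^9 = 1953125/512.

Therefore m_{18} = σ^{18} · C_9 = (1953125/512) · 4862 = 4748046875/256.


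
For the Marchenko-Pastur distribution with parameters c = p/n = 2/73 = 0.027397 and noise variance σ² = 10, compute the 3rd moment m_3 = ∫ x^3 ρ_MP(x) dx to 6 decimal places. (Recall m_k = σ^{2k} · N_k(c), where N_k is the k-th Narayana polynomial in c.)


E[X³] = σ⁶ (1 + 3c + c²) (third MP moment). With σ² = 10 (so σ⁶ = 1000) and c = 2/73 = 0.027397: E[X³] = 1000 · (1 + 3·0.027397 + (0.027397)²) = 1000 · 1.082942.

So E[X^3] = 1082.942391.


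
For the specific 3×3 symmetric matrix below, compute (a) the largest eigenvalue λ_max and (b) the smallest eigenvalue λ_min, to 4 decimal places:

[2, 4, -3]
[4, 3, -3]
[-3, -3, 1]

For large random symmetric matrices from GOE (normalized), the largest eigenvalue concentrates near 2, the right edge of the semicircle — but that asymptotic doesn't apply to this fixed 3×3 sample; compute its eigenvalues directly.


Since M is real symmetric, all three eigenvalues are real; they are the roots of det(λI − M) = λ³ − (tr M) λ² + s λ − det M, where s is the sum of the principal 2×2 minors.
tr M = 2 + 3 + 1 = 6.
s = (2·3 − 4²) + (2·1 − (-3)²) + (3·1 − (-3)²) = -10 + (-7) + (-6) = -23.
det M (expand along row 1) = 2·(-6) − 4·(-5) + (-3)·(-3) = 17.
Characteristic polynomial: λ³ − 6λ² − 23λ − 17 = 0.
Substitute λ = y + (tr M)/3 = y + 2.000000 to remove the quadratic term: y³ + p·y + q = 0 with p = s − (tr M)²/3 = -35.000000 and q = −2(tr M)³/27 + (tr M)·s/3 − det M = -79.000000.
Three real roots ⇒ use the trigonometric (Viète) form: r = 2√(−p/3) = 6.831301, φ = arccos(3q/(p·r)) = arccos(0.991236) = 0.132493 rad.
y_k = r·cos(φ/3 − 2πk/3) for k = 0, 1, 2 gives y = 6.824639, -3.151125, -3.673514.
λ_k = y_k + 2.000000 gives λ = 8.8246, -1.1511, -1.6735 (check: the sum is 6.0000 = tr M).

Hence λ_max = 8.8246 and λ_min = -1.6735.


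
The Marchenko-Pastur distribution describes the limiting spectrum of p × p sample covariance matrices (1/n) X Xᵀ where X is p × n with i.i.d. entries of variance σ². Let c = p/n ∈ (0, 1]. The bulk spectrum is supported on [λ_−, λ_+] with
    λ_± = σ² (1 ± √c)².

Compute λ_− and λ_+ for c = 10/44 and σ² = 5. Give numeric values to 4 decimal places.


c = 10/44 = 0.227273; √c = 0.476731.
λ_− = σ² (1 − √c)² = 5 · (1 − 0.476731)² = 5 · (0.523269)² = 1.369051.
λ_+ = σ² (1 + √c)² = 5 · (1 + 0.476731)² = 5 · (1.476731)² = 10.903677.

Rounded to 4 decimal places: λ_− ≈ 1.3691, λ_+ ≈ 10.9037.


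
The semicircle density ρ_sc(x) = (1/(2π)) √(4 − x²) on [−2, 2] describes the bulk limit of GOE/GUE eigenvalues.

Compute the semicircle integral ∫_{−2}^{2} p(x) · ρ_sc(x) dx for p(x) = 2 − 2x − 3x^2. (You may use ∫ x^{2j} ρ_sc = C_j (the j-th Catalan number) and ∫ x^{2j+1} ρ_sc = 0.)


Write p(x) = Σ a_i x^i, split into monomials and integrate each against ρ_sc separately.
Using ∫ x^{2j} ρ_sc = C_j = (1/(j+1)) C(2j, j) (Catalan numbers) and ∫ x^{2j+1} ρ_sc = 0 (odd monomials vanish by symmetry):
  i = 0 (even): a_0 · C_{0} = 2 · 1 = 2
  i = 1 (odd): ∫ x^1 ρ_sc = 0 (vanishes)
  i = 2 (even): a_2 · C_{1} = -3 · 1 = -3

Summing the contributions: ∫_{−2}^{2} p(x) ρ_sc(x) dx = 2 + (-3) = -1.


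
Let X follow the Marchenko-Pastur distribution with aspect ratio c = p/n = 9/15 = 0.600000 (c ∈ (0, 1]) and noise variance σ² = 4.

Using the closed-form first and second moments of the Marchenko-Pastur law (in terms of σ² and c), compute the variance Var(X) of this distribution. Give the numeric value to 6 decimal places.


Recall the MP moments m_1 = E[X] = σ² and m_2 = E[X²] = σ⁴ (1 + c).
m_1 = E[X] = σ² = 4, so m_1² = 16.
m_2 = E[X²] = σ⁴ (1 + c) = 16 · (1 + 0.600000) = 16 · 1.600000 = 25.600000.
(Note m_2 − m_1² simplifies to c · σ⁴ = 0.600000 · 16.)

Var(X) = m_2 − m_1² = 25.600000 − 16 = 9.600000.


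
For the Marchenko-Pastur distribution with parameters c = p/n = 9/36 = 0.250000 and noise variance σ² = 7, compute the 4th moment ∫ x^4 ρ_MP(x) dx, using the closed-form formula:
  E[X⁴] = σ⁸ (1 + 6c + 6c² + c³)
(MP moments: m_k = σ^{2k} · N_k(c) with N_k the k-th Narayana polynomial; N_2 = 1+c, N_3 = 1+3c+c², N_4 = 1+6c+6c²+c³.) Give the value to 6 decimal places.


E[X⁴] = σ⁸ (1 + 6c + 6c² + c³) (fourth MP moment). With σ² = 7 (so σ⁸ = 2401) and c = 9/36 = 0.250000: E[X⁴] = 2401 · (1 + 6·0.250000 + 6·(0.250000)² + (0.250000)³) = 2401 · 2.890625.

So E[X^4] = 6940.390625.


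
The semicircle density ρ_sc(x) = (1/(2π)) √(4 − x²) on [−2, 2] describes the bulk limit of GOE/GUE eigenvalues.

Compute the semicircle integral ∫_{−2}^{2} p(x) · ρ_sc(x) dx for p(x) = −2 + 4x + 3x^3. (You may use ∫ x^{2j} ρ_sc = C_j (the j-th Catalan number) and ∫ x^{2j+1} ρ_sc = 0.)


Write p(x) = Σ a_i x^i, split into monomials and integrate each against ρ_sc separately.
Using ∫ x^{2j} ρ_sc = C_j = (1/(j+1)) C(2j, j) (Catalan numbers) and ∫ x^{2j+1} ρ_sc = 0 (odd monomials vanish by symmetry):
  i = 0 (even): a_0 · C_{0} = -2 · 1 = -2
  i = 1 (odd): ∫ x^1 ρ_sc = 0 (vanishes)
  i = 3 (odd): ∫ x^3 ρ_sc = 0 (vanishes)

Summing the contributions: ∫_{−2}^{2} p(x) ρ_sc(x) dx = -2.


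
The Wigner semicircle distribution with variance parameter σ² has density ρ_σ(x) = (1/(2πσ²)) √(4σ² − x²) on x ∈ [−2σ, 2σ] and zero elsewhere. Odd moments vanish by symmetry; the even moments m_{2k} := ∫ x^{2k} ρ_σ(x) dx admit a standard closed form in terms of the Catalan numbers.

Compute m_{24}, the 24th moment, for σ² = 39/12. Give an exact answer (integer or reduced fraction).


By the scaled semicircle moment identity, m_{2k} = σ^{2k} · C_k with k = 12.
C_12 = (1/(k+1)) · C(2k, k) = (1/13) · C(24, 12) = (1/13) · 2704156 = 208012.
σ^{2k} = (σ²)^k = (39/12)^12 = 23298085122481/16777216.

Therefore m_{24} = σ^{24} · C_12 = (23298085122481/16777216) · 208012 = 1211570320624379443/4194304.


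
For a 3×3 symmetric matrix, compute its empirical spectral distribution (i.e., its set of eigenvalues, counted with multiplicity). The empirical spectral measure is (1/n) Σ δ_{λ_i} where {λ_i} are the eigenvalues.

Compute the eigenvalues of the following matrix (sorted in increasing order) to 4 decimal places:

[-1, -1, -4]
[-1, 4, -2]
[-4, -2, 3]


Since M is real symmetric, all three eigenvalues are real; they are the roots of det(λI − M) = λ³ − (tr M) λ² + s λ − det M, where s is the sum of the principal 2×2 minors.
tr M = -1 + 4 + 3 = 6.
s = ((-1)·4 − (-1)²) + ((-1)·3 − (-4)²) + (4·3 − (-2)²) = -5 + (-19) + 8 = -16.
det M (expand along row 1) = (-1)·8 − (-1)·(-11) + (-4)·18 = -91.
Characteristic polynomial: λ³ − 6λ² − 16λ + 91 = 0.
Substitute λ = y + (tr M)/3 = y + 2.000000 to remove the quadratic term: y³ + p·y + q = 0 with p = s − (tr M)²/3 = -28.000000 and q = −2(tr M)³/27 + (tr M)·s/3 − det M = 43.000000.
Three real roots ⇒ use the trigonometric (Viète) form: r = 2√(−p/3) = 6.110101, φ = arccos(3q/(p·r)) = arccos(-0.754021) = 2.424958 rad.
y_k = r·cos(φ/3 − 2πk/3) for k = 0, 1, 2 gives y = 4.220336, 1.716262, -5.936599.
λ_k = y_k + 2.000000 gives λ = 6.2203, 3.7163, -3.9366 (check: the sum is 6.0000 = tr M).

Eigenvalues sorted in increasing order: [-3.9366, 3.7163, 6.2203].


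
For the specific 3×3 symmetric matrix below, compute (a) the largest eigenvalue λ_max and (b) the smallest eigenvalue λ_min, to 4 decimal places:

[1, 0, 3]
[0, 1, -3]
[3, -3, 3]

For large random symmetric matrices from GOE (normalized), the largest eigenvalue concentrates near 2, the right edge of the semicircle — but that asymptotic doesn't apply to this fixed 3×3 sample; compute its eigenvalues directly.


Since M is real symmetric, all three eigenvalues are real; they are the roots of det(λI − M) = λ³ − (tr M) λ² + s λ − det M, where s is the sum of the principal 2×2 minors.
tr M = 1 + 1 + 3 = 5.
s = (1·1 − 0²) + (1·3 − 3²) + (1·3 − (-3)²) = 1 + (-6) + (-6) = -11.
det M (expand along row 1) = 1·(-6) − 0·9 + 3·(-3) = -15.
Characteristic polynomial: λ³ − 5λ² − 11λ + 15 = 0.
Substitute λ = y + (tr M)/3 = y + 1.666667 to remove the quadratic term: y³ + p·y + q = 0 with p = s − (tr M)²/3 = -19.333333 and q = −2(tr M)³/27 + (tr M)·s/3 − det M = -12.592593.
Three real roots ⇒ use the trigonometric (Viète) form: r = 2√(−p/3) = 5.077182, φ = arccos(3q/(p·r)) = arccos(0.384864) = 1.175736 rad.
y_k = r·cos(φ/3 − 2πk/3) for k = 0, 1, 2 gives y = 4.692232, -0.666667, -4.025566.
λ_k = y_k + 1.666667 gives λ = 6.3589, 1.0000, -2.3589 (check: the sum is 5.0000 = tr M).

Hence λ_max = 6.3589 and λ_min = -2.3589.


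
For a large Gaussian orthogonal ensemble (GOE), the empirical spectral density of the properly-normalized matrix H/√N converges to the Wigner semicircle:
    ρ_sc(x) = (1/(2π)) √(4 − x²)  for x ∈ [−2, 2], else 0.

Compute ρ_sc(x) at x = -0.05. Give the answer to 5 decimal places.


ρ_sc(x) = (1/(2π)) √(4 − x²). With x = -0.05:
  4 − x² = 4 − (-0.05)² = 4 − 0.002500 = 3.997500.
  √(4 − x²) = 1.999375.
  1/(2π) = 0.159155.
  ρ_sc(-0.05) = 0.159155 · 1.999375 = 0.318210.

Rounded to 5 decimal places: ρ_sc(-0.05) ≈ 0.31821.


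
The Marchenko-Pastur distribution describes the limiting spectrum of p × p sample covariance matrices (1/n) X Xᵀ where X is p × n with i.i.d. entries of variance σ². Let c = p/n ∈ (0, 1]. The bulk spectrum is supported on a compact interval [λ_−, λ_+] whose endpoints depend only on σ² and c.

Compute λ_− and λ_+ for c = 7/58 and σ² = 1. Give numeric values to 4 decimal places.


c = 7/58 = 0.120690; √c = 0.347404.
λ_− = σ² (1 − √c)² = 1 · (1 − 0.347404)² = 1 · (0.652596)² = 0.425881.
λ_+ = σ² (1 + √c)² = 1 · (1 + 0.347404)² = 1 · (1.347404)² = 1.815498.

Rounded to 4 decimal places: λ_− ≈ 0.4259, λ_+ ≈ 1.8155.


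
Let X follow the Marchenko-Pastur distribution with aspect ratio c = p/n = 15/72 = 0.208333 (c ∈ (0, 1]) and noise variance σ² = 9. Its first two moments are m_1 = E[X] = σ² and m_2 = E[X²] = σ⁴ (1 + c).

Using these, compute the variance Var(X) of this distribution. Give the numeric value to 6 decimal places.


m_1 = E[X] = σ² = 9, so m_1² = 81.
m_2 = E[X²] = σ⁴ (1 + c) = 81 · (1 + 0.208333) = 81 · 1.208333 = 97.875000.
(Note m_2 − m_1² simplifies to c · σ⁴ = 0.208333 · 81.)

Var(X) = m_2 − m_1² = 97.875000 − 81 = 16.875000.


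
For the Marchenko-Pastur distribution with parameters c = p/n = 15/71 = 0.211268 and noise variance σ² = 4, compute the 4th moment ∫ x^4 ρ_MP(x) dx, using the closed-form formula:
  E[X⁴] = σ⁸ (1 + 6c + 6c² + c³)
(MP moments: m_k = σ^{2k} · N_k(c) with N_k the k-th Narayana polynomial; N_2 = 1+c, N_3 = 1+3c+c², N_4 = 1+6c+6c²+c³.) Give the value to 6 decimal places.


E[X⁴] = σ⁸ (1 + 6c + 6c² + c³) (fourth MP moment). With σ² = 4 (so σ⁸ = 256) and c = 15/71 = 0.211268: E[X⁴] = 256 · (1 + 6·0.211268 + 6·(0.211268)² + (0.211268)³) = 256 · 2.544839.

So E[X^4] = 651.478876.


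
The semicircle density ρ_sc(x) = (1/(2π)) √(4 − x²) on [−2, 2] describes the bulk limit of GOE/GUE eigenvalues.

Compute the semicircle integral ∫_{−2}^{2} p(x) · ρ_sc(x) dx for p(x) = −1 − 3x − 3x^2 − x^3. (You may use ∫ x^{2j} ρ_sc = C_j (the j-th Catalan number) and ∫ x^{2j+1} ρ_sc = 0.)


Write p(x) = Σ a_i x^i, split into monomials and integrate each against ρ_sc separately.
Using ∫ x^{2j} ρ_sc = C_j = (1/(j+1)) C(2j, j) (Catalan numbers) and ∫ x^{2j+1} ρ_sc = 0 (odd monomials vanish by symmetry):
  i = 0 (even): a_0 · C_{0} = -1 · 1 = -1
  i = 1 (odd): ∫ x^1 ρ_sc = 0 (vanishes)
  i = 2 (even): a_2 · C_{1} = -3 · 1 = -3
  i = 3 (odd): ∫ x^3 ρ_sc = 0 (vanishes)

Summing the contributions: ∫_{−2}^{2} p(x) ρ_sc(x) dx = (-1) + (-3) = -4.


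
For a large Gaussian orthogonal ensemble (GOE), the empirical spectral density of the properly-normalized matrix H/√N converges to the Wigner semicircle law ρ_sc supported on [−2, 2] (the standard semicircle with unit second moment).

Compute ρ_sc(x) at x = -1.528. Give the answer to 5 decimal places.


ρ_sc(x) = (1/(2π)) √(4 − x²). With x = -1.528:
  4 − x² = 4 − (-1.528)² = 4 − 2.334784 = 1.665216.
  √(4 − x²) = 1.290432.
  1/(2π) = 0.159155.
  ρ_sc(-1.528) = 0.159155 · 1.290432 = 0.205379.

Rounded to 5 decimal places: ρ_sc(-1.528) ≈ 0.20538.


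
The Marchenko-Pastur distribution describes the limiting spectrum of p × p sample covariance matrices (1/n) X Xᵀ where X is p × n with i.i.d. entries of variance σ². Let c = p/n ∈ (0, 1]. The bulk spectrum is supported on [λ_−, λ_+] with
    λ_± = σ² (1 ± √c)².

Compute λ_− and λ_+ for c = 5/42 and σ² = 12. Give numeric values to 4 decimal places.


c = 5/42 = 0.119048; √c = 0.345033.
λ_− = σ² (1 − √c)² = 12 · (1 − 0.345033)² = 12 · (0.654967)² = 5.147785.
λ_+ = σ² (1 + √c)² = 12 · (1 + 0.345033)² = 12 · (1.345033)² = 21.709358.

Rounded to 4 decimal places: λ_− ≈ 5.1478, λ_+ ≈ 21.7094.


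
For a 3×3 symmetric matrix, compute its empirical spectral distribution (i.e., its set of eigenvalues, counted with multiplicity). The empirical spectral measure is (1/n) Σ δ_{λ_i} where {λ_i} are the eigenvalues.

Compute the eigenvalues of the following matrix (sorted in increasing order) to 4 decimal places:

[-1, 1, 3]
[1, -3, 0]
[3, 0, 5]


Since M is real symmetric, all three eigenvalues are real; they are the roots of det(λI − M) = λ³ − (tr M) λ² + s λ − det M, where s is the sum of the principal 2×2 minors.
tr M = -1 + (-3) + 5 = 1.
s = ((-1)·(-3) − 1²) + ((-1)·5 − 3²) + ((-3)·5 − 0²) = 2 + (-14) + (-15) = -27.
det M (expand along row 1) = (-1)·(-15) − 1·5 + 3·9 = 37.
Characteristic polynomial: λ³ − λ² − 27λ − 37 = 0.
Substitute λ = y + (tr M)/3 = y + 0.333333 to remove the quadratic term: y³ + p·y + q = 0 with p = s − (tr M)²/3 = -27.333333 and q = −2(tr M)³/27 + (tr M)·s/3 − det M = -46.074074.
Three real roots ⇒ use the trigonometric (Viète) form: r = 2√(−p/3) = 6.036923, φ = arccos(3q/(p·r)) = arccos(0.837664) = 0.577805 rad.
y_k = r·cos(φ/3 − 2πk/3) for k = 0, 1, 2 gives y = 5.925298, -1.961917, -3.963381.
λ_k = y_k + 0.333333 gives λ = 6.2586, -1.6286, -3.6300 (check: the sum is 1.0000 = tr M).

Eigenvalues sorted in increasing order: [-3.6300, -1.6286, 6.2586].
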